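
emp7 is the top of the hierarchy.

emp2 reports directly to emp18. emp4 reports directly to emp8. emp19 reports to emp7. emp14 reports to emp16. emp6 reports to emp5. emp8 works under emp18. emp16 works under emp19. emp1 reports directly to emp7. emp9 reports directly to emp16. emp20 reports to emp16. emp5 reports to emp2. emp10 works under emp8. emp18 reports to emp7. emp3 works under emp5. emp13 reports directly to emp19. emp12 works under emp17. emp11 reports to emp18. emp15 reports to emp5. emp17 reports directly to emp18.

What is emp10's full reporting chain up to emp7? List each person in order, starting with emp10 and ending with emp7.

emp10 reports to emp8. emp8 reports to emp18. emp18 reports to emp7. emp7 is at the top.

emp10 -> emp8 -> emp18 -> emp7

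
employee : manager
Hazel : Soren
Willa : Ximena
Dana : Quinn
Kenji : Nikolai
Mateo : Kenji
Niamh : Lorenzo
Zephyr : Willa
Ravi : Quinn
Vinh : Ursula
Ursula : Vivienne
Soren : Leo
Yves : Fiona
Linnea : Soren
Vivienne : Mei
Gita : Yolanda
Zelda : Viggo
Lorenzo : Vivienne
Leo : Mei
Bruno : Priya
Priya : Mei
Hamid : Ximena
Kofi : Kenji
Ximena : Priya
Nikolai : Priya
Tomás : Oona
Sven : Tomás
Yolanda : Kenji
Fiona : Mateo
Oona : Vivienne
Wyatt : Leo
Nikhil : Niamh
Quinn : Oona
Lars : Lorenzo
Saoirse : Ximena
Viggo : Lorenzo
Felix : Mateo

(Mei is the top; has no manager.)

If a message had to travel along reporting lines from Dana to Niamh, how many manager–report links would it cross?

5

Dana is 3 levels below Vivienne, and Niamh is 2 levels below Vivienne (their lowest common manager). The shortest path runs up from Dana to Vivienne and back down to Niamh: 3 + 2 = 5 links.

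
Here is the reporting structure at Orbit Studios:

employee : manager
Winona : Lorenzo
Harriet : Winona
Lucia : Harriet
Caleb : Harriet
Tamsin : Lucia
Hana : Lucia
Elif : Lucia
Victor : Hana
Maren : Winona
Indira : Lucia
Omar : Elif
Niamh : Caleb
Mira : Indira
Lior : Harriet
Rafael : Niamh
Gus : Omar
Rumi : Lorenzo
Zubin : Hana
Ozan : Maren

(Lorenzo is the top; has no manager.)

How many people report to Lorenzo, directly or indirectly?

Lorenzo directly manages Winona, Rumi. Under Winona: Maren, Ozan, Harriet, Lior, Caleb, Niamh, Rafael, Lucia, Indira, Mira, Elif, Omar, Gus, Hana, Zubin, Victor, Tamsin (17). Rumi has no reports. So Lorenzo's organization is 2 direct reports plus everyone under them: 18 + 1 = 19.

19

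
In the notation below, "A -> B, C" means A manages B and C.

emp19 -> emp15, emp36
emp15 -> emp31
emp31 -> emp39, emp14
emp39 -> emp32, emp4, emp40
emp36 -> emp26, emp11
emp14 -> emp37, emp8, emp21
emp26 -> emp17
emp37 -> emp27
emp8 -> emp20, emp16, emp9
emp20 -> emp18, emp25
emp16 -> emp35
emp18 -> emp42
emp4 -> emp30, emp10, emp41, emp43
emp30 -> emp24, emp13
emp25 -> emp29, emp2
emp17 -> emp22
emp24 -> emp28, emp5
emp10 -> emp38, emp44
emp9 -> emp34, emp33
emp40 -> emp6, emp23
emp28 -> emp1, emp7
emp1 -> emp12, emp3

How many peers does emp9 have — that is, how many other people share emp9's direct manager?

emp9 reports to emp8. emp8's other direct reports are emp20, emp16 — 2 peers.

2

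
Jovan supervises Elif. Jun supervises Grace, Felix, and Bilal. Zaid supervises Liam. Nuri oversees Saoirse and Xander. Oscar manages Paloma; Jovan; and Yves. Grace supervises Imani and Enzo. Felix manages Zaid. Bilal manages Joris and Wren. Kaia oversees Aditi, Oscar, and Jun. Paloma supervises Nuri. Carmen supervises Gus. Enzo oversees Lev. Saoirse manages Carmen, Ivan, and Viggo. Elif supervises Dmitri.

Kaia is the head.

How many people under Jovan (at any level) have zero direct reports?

1

The only person in Jovan's organization with no one reporting to them is Dmitri. That is 1.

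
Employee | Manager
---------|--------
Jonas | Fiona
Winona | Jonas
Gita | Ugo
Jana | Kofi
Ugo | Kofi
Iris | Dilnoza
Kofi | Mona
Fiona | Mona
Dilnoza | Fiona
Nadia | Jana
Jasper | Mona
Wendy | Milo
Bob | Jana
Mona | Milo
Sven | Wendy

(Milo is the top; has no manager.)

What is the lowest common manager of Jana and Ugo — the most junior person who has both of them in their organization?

Kofi

Jana's chain of managers is Kofi, Mona, Milo. Ugo's chain of managers is Kofi, Mona, Milo. The first manager that appears in both chains is Kofi.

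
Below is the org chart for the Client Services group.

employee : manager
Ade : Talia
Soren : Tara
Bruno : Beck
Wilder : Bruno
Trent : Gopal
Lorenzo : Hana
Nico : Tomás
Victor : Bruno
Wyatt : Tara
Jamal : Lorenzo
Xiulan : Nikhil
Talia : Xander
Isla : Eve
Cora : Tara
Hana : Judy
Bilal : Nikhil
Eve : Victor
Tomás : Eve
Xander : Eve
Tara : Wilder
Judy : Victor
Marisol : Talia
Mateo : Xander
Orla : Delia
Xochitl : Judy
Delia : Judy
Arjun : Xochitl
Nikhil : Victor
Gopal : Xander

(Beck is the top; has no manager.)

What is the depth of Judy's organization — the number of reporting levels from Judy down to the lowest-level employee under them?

The longest chain under Judy runs Judy → Hana → Lorenzo → Jamal, which is 3 levels below Judy.

3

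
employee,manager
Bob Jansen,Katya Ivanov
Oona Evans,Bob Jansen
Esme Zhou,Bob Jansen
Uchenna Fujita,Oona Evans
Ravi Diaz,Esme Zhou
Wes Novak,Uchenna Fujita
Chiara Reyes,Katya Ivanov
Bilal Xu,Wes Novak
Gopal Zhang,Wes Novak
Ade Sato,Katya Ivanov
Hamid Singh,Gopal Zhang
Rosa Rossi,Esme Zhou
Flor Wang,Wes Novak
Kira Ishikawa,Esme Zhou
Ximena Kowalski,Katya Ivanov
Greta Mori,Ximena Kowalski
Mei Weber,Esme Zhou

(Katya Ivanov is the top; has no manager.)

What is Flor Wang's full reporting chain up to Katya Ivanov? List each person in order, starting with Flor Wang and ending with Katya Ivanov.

Flor Wang -> Wes Novak -> Uchenna Fujita -> Oona Evans -> Bob Jansen -> Katya Ivanov

Flor Wang reports to Wes Novak. Wes Novak reports to Uchenna Fujita. Uchenna Fujita reports to Oona Evans. Oona Evans reports to Bob Jansen. Bob Jansen reports to Katya Ivanov. Katya Ivanov is at the top.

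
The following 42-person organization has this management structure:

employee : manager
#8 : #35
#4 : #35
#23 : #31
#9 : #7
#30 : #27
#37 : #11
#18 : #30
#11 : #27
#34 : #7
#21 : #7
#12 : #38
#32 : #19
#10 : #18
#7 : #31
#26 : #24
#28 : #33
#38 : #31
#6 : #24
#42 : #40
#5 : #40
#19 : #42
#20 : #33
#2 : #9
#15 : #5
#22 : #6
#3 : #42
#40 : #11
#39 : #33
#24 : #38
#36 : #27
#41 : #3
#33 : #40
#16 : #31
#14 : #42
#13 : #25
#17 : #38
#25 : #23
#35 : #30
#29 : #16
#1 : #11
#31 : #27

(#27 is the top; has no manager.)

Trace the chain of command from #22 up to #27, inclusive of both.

#22 reports to #6. #6 reports to #24. #24 reports to #38. #38 reports to #31. #31 reports to #27. #27 is at the top.

#22 -> #6 -> #24 -> #38 -> #31 -> #27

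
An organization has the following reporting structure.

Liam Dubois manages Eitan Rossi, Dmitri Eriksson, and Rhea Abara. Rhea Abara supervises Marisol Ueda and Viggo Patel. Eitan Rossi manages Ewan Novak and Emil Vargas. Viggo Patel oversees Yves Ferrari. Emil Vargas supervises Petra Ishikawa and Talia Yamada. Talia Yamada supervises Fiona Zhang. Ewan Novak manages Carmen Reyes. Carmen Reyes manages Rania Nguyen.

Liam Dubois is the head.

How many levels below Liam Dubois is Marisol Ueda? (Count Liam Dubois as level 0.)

Chain from Marisol Ueda up to Liam Dubois: Marisol Ueda → Rhea Abara → Liam Dubois. That is 2 steps up, so Marisol Ueda is 2 levels below Liam Dubois.

2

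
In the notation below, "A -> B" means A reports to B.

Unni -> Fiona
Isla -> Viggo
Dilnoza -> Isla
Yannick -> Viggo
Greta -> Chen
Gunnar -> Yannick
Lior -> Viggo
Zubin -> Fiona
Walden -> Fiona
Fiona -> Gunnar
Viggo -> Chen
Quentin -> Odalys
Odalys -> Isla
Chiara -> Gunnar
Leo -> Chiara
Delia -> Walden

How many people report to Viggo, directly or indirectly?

Viggo directly manages Yannick, Isla, Lior. Under Yannick: Gunnar, Chiara, Leo, Fiona, Zubin, Walden, Delia, Unni (8). Under Isla: Odalys, Quentin, Dilnoza (3). Lior has no reports. So Viggo's organization is 3 direct reports plus everyone under them: 9 + 4 + 1 = 14.

14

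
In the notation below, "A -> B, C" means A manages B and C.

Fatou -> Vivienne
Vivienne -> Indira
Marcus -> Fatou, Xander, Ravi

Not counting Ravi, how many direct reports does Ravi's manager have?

2

Ravi reports to Marcus. Marcus's other direct reports are Fatou, Xander — 2 peers.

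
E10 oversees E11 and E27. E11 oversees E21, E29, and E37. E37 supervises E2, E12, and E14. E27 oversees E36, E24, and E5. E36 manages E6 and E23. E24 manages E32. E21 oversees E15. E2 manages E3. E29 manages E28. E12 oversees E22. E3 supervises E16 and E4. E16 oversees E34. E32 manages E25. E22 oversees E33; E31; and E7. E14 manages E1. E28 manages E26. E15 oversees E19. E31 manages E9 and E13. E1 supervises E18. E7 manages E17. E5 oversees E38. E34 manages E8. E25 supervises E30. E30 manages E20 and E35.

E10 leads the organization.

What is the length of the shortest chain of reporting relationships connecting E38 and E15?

E38 is 3 levels below E10, and E15 is 3 levels below E10 (their lowest common manager). The shortest path runs up from E38 to E10 and back down to E15: 3 + 3 = 6 links.

6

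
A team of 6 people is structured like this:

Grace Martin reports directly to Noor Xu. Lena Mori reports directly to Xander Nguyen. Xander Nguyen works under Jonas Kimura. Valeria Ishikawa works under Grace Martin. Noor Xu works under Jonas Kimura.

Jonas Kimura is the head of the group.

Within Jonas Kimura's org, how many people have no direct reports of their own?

2

The people in Jonas Kimura's organization with no one reporting to them are Lena Mori, Valeria Ishikawa. That is 2.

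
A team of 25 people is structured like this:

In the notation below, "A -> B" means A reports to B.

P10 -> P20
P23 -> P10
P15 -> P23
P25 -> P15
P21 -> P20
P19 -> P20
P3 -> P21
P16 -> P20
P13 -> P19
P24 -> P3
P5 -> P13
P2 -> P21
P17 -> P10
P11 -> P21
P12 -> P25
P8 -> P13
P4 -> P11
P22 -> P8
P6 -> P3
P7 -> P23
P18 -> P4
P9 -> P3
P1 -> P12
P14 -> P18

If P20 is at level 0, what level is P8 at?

Chain from P8 up to P20: P8 → P13 → P19 → P20. That is 3 steps up, so P8 is 3 levels below P20.

3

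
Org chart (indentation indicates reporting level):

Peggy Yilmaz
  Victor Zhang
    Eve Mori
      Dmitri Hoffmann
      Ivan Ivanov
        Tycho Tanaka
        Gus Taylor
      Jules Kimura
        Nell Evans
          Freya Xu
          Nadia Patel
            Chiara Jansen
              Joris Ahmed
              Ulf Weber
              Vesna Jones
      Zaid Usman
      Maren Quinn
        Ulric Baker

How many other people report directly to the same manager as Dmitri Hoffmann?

4

Dmitri Hoffmann reports to Eve Mori. Eve Mori's other direct reports are Ivan Ivanov, Jules Kimura, Zaid Usman, Maren Quinn — 4 peers.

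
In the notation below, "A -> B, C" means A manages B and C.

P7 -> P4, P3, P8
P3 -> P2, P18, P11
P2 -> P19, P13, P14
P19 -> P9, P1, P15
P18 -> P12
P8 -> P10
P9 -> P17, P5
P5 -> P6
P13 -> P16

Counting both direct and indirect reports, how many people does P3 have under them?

P3 directly manages P2, P18, P11. Under P2: P14, P13, P16, P19, P15, P1, P9, P5, P6, P17 (10). Under P18: P12 (1). P11 has no reports. So P3's organization is 3 direct reports plus everyone under them: 11 + 2 + 1 = 14.

14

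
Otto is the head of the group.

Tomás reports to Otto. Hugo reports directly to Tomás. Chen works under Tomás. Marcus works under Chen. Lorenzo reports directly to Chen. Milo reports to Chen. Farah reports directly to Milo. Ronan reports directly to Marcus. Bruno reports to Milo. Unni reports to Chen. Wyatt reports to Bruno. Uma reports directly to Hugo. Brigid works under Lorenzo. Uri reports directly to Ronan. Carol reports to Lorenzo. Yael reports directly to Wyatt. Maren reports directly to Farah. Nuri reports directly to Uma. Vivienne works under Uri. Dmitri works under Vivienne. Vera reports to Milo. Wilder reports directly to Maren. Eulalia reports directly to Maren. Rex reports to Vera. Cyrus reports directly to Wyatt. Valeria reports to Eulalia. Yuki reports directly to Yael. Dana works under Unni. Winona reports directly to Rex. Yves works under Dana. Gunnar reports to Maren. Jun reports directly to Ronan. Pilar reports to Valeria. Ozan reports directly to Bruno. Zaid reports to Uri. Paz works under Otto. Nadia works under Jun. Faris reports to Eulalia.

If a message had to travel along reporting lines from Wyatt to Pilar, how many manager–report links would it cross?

Wyatt is 2 levels below Milo, and Pilar is 5 levels below Milo (their lowest common manager). The shortest path runs up from Wyatt to Milo and back down to Pilar: 2 + 5 = 7 links.

7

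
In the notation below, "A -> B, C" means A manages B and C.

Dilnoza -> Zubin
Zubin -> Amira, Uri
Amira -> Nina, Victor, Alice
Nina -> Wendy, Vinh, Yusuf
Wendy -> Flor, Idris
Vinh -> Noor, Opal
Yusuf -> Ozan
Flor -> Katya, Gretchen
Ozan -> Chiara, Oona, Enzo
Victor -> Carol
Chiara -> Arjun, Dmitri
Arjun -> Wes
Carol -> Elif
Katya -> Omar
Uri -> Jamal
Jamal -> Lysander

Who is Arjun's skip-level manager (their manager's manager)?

Ozan

Arjun reports to Chiara, and Chiara reports to Ozan. So Arjun's skip-level manager is Ozan.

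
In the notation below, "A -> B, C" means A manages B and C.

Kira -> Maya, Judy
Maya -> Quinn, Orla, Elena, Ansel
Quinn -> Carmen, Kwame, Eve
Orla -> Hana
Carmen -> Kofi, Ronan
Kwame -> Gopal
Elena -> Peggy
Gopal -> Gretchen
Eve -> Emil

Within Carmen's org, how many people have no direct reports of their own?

2

The people in Carmen's organization with no one reporting to them are Ronan, Kofi. That is 2.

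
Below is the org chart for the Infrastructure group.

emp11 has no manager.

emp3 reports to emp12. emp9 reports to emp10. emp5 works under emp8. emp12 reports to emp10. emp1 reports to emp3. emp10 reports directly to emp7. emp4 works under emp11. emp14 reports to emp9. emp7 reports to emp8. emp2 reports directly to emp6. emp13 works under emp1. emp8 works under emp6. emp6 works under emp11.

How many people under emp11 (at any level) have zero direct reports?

5

The people in emp11's organization with no one reporting to them are emp4, emp2, emp5, emp13, emp14. That is 5.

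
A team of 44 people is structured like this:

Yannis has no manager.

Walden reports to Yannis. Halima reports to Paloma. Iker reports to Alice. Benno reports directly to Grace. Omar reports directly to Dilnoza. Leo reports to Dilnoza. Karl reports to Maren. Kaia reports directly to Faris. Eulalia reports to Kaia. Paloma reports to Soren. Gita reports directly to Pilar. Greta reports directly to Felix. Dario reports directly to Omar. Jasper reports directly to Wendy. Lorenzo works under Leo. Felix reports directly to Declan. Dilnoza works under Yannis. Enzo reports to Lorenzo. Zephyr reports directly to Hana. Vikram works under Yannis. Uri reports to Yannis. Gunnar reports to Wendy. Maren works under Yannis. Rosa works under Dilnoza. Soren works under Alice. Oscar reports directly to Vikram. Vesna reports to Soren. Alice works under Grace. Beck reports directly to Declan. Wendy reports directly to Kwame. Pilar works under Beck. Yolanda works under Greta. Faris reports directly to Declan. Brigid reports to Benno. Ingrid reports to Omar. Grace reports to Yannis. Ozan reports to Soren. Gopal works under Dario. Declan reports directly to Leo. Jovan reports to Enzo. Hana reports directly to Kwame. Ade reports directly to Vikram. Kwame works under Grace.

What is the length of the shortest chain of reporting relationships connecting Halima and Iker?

Halima is 3 levels below Alice, and Iker is 1 level below Alice (their lowest common manager). The shortest path runs up from Halima to Alice and back down to Iker: 3 + 1 = 4 links.

4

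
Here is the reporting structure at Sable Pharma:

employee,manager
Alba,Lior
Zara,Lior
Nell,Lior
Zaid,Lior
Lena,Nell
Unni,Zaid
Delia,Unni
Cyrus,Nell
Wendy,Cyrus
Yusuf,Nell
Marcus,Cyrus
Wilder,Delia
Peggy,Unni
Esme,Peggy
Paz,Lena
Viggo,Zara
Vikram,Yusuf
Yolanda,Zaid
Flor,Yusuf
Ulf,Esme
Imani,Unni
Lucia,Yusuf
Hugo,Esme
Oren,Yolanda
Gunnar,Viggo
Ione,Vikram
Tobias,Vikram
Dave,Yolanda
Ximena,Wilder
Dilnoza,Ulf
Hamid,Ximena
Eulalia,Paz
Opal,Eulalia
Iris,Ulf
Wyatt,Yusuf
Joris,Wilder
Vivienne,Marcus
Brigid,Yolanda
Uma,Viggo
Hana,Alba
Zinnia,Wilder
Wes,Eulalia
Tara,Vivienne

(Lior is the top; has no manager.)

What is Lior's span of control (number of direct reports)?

Lior directly manages Alba, Zara, Nell, Zaid. That is 4 direct reports.

4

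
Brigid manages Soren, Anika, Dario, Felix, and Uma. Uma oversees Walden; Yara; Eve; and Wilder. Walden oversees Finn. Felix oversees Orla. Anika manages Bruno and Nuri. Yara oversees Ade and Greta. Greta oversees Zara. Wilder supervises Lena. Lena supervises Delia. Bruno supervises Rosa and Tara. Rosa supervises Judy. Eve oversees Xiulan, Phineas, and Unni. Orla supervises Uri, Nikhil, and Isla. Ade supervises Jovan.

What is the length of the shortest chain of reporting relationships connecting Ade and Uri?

6

Ade is 3 levels below Brigid, and Uri is 3 levels below Brigid (their lowest common manager). The shortest path runs up from Ade to Brigid and back down to Uri: 3 + 3 = 6 links.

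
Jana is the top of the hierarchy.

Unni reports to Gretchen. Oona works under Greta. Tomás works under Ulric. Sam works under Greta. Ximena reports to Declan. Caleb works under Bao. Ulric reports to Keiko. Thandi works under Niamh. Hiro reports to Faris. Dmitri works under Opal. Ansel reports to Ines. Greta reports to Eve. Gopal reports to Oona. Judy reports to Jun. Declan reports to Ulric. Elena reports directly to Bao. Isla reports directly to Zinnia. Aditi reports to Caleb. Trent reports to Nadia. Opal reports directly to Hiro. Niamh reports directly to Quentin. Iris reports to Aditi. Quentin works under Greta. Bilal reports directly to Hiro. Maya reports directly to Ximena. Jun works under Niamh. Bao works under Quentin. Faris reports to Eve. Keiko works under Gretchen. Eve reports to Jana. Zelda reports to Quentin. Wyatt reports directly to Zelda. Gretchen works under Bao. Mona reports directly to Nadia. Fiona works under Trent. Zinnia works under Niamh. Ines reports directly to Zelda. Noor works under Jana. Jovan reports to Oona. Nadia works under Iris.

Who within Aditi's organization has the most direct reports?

Nadia

Direct-report counts within Aditi's organization: Aditi has 1; Iris has 1; Nadia has 2; Trent has 1. The largest is 2, held by Nadia.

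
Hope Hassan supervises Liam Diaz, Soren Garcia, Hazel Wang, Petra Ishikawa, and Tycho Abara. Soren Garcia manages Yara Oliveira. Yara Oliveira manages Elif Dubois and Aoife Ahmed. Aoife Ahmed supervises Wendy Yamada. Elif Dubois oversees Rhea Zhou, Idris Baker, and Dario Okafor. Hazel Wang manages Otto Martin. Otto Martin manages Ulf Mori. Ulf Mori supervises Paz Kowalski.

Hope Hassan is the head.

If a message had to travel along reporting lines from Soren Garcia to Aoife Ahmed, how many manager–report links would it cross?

Aoife Ahmed is in Soren Garcia's organization: the chain from Aoife Ahmed up to Soren Garcia is Aoife Ahmed → Yara Oliveira → Soren Garcia, which is 2 links.

2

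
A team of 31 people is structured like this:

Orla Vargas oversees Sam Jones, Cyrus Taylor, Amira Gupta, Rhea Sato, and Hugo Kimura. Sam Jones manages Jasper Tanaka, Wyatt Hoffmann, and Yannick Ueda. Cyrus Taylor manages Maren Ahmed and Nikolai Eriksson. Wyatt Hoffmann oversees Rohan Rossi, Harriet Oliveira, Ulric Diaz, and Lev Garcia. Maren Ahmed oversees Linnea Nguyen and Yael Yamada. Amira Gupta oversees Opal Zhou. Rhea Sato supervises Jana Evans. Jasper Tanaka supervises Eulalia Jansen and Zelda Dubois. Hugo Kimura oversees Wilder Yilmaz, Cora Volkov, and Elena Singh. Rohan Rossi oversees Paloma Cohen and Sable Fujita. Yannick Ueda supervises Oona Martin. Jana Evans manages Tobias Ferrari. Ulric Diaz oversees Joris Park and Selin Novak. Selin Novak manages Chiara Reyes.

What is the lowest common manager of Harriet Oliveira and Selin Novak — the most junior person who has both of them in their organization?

Wyatt Hoffmann

Harriet Oliveira's chain of managers is Wyatt Hoffmann, Sam Jones, Orla Vargas. Selin Novak's chain of managers is Ulric Diaz, Wyatt Hoffmann, Sam Jones, Orla Vargas. The first manager that appears in both chains is Wyatt Hoffmann.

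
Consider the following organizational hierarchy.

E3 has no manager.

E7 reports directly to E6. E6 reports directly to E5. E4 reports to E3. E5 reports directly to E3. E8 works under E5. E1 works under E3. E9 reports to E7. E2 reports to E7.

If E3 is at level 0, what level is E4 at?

Chain from E4 up to E3: E4 → E3. That is 1 step up, so E4 is 1 level below E3.

1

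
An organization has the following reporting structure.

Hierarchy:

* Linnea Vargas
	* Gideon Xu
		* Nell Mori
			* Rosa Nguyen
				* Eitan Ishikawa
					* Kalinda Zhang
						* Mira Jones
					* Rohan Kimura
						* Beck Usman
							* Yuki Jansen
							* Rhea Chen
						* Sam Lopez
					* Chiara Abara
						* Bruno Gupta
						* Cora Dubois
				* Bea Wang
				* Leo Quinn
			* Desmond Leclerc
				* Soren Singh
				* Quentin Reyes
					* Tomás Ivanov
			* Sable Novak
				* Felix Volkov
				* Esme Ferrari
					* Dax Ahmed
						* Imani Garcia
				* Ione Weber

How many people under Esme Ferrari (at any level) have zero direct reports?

The only person in Esme Ferrari's organization with no one reporting to them is Imani Garcia. That is 1.

1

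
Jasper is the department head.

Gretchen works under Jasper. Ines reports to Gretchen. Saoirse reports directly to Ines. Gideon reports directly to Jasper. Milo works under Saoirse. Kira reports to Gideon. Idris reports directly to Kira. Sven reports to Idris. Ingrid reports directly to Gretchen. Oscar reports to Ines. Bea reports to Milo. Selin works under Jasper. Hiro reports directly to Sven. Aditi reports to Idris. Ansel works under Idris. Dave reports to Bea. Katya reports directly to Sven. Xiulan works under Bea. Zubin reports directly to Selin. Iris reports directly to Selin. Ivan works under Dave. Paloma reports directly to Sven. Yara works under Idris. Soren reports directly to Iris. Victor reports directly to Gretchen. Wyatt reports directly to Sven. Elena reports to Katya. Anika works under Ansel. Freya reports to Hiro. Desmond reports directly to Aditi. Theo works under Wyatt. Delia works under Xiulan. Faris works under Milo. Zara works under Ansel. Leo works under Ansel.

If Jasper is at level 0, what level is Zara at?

5

Chain from Zara up to Jasper: Zara → Ansel → Idris → Kira → Gideon → Jasper. That is 5 steps up, so Zara is 5 levels below Jasper.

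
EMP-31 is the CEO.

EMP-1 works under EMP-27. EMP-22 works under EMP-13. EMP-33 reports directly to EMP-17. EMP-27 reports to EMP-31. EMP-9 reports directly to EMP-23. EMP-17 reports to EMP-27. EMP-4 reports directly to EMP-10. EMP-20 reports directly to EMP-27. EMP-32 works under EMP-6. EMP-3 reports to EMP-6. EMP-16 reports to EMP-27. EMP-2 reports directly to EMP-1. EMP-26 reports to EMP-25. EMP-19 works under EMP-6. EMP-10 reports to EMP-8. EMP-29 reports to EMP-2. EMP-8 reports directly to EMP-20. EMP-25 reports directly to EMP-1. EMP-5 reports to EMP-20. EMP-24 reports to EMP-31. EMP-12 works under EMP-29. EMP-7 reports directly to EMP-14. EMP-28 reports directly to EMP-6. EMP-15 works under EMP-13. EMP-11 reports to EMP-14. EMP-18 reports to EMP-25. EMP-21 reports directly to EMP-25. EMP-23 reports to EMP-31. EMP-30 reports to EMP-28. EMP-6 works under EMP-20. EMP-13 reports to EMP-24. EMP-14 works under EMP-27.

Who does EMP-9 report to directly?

EMP-23

EMP-9 reports directly to EMP-23.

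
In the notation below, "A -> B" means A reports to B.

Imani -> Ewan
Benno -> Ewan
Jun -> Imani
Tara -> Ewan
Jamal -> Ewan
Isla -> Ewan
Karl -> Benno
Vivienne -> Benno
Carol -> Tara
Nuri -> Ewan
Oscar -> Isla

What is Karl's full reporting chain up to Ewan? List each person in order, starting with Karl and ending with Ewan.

Karl reports to Benno. Benno reports to Ewan. Ewan is at the top.

Karl -> Benno -> Ewan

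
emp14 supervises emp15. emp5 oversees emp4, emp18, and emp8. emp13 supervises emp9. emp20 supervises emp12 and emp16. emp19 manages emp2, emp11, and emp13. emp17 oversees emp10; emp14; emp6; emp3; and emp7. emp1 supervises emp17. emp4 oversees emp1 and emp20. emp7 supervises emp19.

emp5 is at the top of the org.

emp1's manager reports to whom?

emp5

emp1 reports to emp4, and emp4 reports to emp5. So emp1's skip-level manager is emp5.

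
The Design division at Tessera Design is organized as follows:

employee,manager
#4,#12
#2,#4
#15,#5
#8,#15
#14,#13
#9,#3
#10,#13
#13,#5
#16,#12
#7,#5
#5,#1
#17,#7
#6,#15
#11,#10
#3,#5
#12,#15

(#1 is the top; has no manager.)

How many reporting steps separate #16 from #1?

4

Chain from #16 up to #1: #16 → #12 → #15 → #5 → #1. That is 4 steps up, so #16 is 4 levels below #1.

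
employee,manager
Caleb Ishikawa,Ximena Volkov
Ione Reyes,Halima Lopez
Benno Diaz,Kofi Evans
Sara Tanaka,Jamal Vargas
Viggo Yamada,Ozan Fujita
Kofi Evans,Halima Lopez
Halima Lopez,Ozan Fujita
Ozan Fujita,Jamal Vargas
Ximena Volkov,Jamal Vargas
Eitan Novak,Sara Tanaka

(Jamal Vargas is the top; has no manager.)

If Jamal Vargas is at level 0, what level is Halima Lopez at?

2

Chain from Halima Lopez up to Jamal Vargas: Halima Lopez → Ozan Fujita → Jamal Vargas. That is 2 steps up, so Halima Lopez is 2 levels below Jamal Vargas.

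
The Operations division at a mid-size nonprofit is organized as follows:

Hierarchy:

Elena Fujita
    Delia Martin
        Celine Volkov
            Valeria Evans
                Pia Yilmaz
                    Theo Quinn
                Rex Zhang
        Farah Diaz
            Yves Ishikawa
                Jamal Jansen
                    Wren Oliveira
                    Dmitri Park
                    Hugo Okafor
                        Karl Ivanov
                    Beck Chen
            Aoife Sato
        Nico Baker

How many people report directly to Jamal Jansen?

4

Jamal Jansen directly manages Wren Oliveira, Dmitri Park, Hugo Okafor, Beck Chen. That is 4 direct reports.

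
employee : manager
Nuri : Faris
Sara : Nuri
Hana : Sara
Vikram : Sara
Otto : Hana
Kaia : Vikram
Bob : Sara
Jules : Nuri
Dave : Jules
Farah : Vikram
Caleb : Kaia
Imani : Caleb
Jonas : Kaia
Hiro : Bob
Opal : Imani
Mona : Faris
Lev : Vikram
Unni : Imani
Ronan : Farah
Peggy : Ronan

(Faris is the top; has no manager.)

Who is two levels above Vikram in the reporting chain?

Vikram reports to Sara, and Sara reports to Nuri. So Vikram's skip-level manager is Nuri.

Nuri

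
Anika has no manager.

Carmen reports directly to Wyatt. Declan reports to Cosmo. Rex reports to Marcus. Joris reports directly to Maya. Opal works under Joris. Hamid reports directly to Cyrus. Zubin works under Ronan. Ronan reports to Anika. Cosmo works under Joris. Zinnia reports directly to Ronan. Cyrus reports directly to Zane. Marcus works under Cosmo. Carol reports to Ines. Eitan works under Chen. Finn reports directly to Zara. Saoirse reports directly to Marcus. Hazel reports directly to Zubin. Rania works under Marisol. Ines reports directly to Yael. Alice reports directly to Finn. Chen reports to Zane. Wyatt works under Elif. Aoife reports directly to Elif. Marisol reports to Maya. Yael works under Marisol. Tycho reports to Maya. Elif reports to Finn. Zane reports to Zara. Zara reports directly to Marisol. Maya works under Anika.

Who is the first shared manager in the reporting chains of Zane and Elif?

Zane's chain of managers is Zara, Marisol, Maya, Anika. Elif's chain of managers is Finn, Zara, Marisol, Maya, Anika. The first manager that appears in both chains is Zara.

Zara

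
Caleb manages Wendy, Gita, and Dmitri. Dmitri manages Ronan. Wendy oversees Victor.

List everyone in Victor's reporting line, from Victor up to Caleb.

Victor -> Wendy -> Caleb

Victor reports to Wendy. Wendy reports to Caleb. Caleb is at the top.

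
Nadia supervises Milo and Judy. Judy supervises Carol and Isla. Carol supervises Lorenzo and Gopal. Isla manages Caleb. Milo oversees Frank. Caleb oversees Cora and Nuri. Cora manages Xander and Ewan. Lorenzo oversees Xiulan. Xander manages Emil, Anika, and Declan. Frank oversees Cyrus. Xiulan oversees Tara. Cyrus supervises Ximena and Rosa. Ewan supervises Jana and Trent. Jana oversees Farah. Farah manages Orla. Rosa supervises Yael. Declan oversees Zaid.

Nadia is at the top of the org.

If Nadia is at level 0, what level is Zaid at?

7

Chain from Zaid up to Nadia: Zaid → Declan → Xander → Cora → Caleb → Isla → Judy → Nadia. That is 7 steps up, so Zaid is 7 levels below Nadia.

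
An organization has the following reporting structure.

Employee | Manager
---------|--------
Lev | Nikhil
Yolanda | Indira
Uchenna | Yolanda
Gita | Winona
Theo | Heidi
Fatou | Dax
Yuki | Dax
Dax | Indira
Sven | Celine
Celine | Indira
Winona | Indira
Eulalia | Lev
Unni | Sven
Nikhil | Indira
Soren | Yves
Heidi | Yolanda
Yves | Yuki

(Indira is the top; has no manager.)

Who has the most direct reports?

Indira

Direct-report counts: Indira has 5; Winona has 1; Nikhil has 1; Lev has 1; Yolanda has 2; Heidi has 1; Celine has 1; Sven has 1; Dax has 2; Yuki has 1; Yves has 1. The largest is 5, held by Indira.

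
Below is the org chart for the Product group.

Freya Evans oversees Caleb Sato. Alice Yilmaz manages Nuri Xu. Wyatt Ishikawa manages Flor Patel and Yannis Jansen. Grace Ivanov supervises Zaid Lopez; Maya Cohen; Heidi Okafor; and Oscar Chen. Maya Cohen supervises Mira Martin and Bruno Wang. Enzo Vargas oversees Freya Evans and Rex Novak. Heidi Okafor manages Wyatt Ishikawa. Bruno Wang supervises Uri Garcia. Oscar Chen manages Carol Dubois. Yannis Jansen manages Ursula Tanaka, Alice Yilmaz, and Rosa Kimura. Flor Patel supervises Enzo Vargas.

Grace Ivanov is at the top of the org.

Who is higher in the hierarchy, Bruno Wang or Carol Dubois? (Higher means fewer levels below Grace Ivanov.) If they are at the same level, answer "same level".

same level

Both Bruno Wang and Carol Dubois are 2 levels below Grace Ivanov.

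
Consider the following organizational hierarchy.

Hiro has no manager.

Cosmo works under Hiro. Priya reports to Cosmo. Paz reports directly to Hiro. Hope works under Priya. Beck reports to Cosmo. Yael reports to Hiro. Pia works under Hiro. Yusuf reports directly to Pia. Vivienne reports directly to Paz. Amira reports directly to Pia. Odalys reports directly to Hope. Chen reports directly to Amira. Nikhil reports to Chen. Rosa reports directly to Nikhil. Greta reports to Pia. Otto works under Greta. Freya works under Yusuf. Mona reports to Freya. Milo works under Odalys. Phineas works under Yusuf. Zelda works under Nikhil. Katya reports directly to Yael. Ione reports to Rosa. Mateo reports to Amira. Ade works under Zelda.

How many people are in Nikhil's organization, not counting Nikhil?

4

Nikhil directly manages Rosa, Zelda. Under Rosa: Ione (1). Under Zelda: Ade (1). So Nikhil's organization is 2 direct reports plus everyone under them: 2 + 2 = 4.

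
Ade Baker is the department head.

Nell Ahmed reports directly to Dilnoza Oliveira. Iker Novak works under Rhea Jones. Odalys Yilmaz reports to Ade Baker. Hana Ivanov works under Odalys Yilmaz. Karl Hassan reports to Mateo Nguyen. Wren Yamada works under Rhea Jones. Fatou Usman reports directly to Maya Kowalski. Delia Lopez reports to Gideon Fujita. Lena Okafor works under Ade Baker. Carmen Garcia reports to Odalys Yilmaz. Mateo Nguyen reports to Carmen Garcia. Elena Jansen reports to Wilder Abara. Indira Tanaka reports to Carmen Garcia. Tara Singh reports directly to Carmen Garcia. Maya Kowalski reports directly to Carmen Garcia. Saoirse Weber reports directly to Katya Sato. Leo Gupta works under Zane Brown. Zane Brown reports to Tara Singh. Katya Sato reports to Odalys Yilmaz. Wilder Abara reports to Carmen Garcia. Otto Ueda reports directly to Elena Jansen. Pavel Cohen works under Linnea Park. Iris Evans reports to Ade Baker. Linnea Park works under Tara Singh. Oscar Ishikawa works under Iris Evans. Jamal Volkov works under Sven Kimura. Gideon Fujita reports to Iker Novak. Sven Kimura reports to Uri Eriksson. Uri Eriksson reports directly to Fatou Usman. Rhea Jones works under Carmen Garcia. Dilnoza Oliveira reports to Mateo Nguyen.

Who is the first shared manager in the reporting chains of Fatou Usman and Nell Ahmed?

Fatou Usman's chain of managers is Maya Kowalski, Carmen Garcia, Odalys Yilmaz, Ade Baker. Nell Ahmed's chain of managers is Dilnoza Oliveira, Mateo Nguyen, Carmen Garcia, Odalys Yilmaz, Ade Baker. The first manager that appears in both chains is Carmen Garcia.

Carmen Garcia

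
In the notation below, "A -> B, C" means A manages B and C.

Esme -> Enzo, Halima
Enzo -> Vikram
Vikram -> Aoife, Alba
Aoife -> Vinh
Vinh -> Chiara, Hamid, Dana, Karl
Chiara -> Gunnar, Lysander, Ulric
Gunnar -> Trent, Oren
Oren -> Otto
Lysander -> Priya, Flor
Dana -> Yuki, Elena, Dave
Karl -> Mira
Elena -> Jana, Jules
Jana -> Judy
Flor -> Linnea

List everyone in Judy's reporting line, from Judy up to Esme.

Judy -> Jana -> Elena -> Dana -> Vinh -> Aoife -> Vikram -> Enzo -> Esme

Judy reports to Jana. Jana reports to Elena. Elena reports to Dana. Dana reports to Vinh. Vinh reports to Aoife. Aoife reports to Vikram. Vikram reports to Enzo. Enzo reports to Esme. Esme is at the top.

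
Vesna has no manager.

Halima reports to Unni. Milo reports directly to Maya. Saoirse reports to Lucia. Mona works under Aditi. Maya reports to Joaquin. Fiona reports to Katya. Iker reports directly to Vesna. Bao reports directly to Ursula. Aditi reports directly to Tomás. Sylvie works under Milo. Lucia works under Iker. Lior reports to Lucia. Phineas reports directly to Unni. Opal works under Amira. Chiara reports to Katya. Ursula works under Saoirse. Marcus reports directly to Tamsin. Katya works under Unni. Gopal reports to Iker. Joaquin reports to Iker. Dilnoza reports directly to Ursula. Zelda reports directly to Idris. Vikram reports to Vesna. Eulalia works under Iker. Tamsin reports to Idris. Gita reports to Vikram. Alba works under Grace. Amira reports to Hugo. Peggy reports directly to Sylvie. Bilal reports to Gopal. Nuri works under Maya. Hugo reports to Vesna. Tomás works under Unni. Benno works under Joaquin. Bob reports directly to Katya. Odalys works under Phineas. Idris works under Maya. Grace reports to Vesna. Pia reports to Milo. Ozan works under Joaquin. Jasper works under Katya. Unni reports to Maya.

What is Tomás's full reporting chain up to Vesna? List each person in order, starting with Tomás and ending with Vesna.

Tomás reports to Unni. Unni reports to Maya. Maya reports to Joaquin. Joaquin reports to Iker. Iker reports to Vesna. Vesna is at the top.

Tomás -> Unni -> Maya -> Joaquin -> Iker -> Vesna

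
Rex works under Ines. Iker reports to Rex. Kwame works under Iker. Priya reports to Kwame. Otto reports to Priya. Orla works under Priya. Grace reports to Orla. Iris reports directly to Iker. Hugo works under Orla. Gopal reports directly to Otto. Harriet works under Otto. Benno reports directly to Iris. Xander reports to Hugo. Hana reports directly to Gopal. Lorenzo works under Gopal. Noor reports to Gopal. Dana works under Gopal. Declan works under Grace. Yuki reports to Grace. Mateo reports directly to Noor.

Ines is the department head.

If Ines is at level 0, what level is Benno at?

4

Chain from Benno up to Ines: Benno → Iris → Iker → Rex → Ines. That is 4 steps up, so Benno is 4 levels below Ines.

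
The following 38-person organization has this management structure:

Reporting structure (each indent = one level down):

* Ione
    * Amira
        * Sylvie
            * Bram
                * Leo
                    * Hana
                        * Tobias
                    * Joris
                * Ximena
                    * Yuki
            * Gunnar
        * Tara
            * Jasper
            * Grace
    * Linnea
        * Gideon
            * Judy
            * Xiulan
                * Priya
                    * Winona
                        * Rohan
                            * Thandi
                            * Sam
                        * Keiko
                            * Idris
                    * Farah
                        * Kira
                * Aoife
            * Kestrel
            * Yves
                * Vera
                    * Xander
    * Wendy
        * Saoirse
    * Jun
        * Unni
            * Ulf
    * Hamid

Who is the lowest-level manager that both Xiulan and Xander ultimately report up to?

Xiulan's chain of managers is Gideon, Linnea, Ione. Xander's chain of managers is Vera, Yves, Gideon, Linnea, Ione. The first manager that appears in both chains is Gideon.

Gideon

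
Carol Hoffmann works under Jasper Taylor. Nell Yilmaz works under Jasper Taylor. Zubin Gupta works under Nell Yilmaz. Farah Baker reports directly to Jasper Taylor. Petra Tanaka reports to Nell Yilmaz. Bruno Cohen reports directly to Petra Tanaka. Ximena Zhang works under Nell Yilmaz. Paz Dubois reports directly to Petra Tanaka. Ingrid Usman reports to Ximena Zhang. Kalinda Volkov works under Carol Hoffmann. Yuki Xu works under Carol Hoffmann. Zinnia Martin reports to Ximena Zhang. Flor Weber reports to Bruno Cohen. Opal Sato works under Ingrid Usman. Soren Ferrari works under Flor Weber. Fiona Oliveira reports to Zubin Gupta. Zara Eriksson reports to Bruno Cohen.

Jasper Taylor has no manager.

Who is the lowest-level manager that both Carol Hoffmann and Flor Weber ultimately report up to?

Jasper Taylor

Carol Hoffmann's chain of managers is Jasper Taylor. Flor Weber's chain of managers is Bruno Cohen, Petra Tanaka, Nell Yilmaz, Jasper Taylor. The first manager that appears in both chains is Jasper Taylor.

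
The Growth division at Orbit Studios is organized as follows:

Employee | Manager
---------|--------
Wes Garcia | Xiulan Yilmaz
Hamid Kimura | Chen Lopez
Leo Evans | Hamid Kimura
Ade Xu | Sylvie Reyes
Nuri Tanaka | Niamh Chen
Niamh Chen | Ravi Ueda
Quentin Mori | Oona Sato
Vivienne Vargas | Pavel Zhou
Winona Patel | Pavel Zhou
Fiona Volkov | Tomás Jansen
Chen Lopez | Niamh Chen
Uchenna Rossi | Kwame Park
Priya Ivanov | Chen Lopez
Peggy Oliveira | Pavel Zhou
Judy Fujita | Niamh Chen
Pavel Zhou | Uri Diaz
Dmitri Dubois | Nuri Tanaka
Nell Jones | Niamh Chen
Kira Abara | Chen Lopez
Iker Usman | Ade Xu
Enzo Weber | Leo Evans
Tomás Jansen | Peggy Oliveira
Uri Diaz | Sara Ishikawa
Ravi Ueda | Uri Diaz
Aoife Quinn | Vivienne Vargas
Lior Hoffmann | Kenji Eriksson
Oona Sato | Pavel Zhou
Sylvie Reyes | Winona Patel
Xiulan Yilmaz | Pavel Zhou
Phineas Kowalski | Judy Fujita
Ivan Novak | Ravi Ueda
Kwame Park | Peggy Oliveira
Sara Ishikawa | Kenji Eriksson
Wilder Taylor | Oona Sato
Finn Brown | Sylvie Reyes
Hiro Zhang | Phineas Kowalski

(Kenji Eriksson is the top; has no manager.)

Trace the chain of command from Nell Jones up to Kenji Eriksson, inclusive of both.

Nell Jones reports to Niamh Chen. Niamh Chen reports to Ravi Ueda. Ravi Ueda reports to Uri Diaz. Uri Diaz reports to Sara Ishikawa. Sara Ishikawa reports to Kenji Eriksson. Kenji Eriksson is at the top.

Nell Jones -> Niamh Chen -> Ravi Ueda -> Uri Diaz -> Sara Ishikawa -> Kenji Eriksson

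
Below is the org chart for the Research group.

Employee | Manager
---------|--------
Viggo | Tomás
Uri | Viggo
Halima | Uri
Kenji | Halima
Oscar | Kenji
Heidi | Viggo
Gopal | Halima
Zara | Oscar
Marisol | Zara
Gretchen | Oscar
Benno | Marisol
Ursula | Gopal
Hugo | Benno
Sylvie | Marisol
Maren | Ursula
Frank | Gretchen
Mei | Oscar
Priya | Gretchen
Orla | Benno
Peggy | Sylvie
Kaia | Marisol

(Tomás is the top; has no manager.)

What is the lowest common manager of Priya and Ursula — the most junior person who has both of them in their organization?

Halima

Priya's chain of managers is Gretchen, Oscar, Kenji, Halima, Uri, Viggo, Tomás. Ursula's chain of managers is Gopal, Halima, Uri, Viggo, Tomás. The first manager that appears in both chains is Halima.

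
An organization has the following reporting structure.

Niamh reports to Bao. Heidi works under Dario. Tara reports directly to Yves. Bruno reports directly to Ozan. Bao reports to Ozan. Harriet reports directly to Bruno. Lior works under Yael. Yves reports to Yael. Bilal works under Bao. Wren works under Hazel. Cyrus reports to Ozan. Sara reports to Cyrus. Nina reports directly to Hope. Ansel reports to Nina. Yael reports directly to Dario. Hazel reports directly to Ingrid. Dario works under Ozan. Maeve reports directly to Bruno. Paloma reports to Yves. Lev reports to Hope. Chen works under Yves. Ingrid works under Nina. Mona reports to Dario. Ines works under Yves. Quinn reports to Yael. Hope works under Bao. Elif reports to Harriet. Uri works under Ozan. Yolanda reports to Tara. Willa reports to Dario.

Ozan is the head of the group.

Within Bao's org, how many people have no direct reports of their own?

The people in Bao's organization with no one reporting to them are Bilal, Niamh, Lev, Wren, Ansel. That is 5.

5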